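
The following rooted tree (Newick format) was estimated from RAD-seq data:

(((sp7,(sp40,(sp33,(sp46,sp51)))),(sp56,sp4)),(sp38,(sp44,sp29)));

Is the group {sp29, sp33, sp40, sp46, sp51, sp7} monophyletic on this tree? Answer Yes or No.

No

The MRCA of the listed taxa is the root, so the smallest clade containing them is the whole tree.
That clade also contains sp38, sp4, sp44, sp56, which are not in the proposed group, so the group is not monophyletic.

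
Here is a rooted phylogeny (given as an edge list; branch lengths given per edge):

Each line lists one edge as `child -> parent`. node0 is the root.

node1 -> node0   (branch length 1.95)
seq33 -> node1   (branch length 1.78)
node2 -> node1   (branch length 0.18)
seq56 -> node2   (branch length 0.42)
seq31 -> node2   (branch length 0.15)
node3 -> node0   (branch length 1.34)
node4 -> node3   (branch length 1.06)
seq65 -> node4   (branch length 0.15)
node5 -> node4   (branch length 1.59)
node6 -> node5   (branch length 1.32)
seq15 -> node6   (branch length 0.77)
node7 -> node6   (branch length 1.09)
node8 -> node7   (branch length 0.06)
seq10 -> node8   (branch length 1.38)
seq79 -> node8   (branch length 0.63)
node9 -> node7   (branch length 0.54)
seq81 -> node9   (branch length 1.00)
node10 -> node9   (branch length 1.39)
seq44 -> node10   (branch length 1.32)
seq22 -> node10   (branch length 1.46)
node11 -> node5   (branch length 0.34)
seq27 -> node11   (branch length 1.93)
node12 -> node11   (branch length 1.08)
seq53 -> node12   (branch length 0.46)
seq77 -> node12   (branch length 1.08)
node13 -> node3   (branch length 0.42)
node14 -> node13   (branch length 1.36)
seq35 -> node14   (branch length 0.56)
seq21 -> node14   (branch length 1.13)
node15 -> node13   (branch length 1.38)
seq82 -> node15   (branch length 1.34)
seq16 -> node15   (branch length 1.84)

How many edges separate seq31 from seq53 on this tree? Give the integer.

9

The MRCA of seq31 and seq53 is the root of the tree.
From seq31 up to that node: 3 branches. From seq53 up to the same node: 6 branches. Total: 3 + 6 = 9.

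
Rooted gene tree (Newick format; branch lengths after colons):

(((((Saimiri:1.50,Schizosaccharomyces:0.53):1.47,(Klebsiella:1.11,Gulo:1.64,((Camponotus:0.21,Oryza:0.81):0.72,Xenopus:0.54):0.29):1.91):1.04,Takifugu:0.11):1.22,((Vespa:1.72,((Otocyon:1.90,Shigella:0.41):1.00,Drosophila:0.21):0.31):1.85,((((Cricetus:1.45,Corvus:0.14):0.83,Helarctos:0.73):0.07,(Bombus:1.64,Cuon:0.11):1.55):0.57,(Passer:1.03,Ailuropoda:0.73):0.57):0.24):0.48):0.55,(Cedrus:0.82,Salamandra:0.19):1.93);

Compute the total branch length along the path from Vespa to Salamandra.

The path runs Vespa → … → MRCA → … → Salamandra; the MRCA is the root of the tree.
Branch lengths along that path: 1.72 + 1.85 + 0.48 + 0.55 + 1.93 + 0.19 = 6.72.

6.72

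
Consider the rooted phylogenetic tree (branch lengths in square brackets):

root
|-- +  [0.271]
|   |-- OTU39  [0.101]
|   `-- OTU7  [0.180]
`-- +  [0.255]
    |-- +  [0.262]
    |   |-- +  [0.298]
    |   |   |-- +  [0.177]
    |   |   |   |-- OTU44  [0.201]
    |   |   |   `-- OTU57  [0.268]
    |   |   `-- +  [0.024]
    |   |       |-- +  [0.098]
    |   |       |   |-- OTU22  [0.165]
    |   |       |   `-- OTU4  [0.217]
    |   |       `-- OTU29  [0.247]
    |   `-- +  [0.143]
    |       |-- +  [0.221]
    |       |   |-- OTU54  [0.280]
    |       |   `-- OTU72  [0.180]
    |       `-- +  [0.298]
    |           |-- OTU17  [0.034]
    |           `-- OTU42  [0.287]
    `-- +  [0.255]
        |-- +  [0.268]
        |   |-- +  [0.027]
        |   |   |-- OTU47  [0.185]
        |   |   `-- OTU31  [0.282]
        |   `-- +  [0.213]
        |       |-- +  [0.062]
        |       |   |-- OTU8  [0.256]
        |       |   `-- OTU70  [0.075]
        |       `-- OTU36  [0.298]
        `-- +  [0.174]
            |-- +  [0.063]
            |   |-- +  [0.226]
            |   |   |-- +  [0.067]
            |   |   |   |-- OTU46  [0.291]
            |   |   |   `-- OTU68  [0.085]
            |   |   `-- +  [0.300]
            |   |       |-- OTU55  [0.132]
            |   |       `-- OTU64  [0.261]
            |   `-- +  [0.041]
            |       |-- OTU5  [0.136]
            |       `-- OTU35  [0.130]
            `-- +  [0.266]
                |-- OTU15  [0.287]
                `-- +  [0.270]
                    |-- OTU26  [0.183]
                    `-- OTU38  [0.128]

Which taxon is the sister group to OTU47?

OTU31

OTU47 attaches to the tree at the node subtending (OTU47,OTU31).
The other lineage descending from that same node — the sister group — is the single tip OTU31.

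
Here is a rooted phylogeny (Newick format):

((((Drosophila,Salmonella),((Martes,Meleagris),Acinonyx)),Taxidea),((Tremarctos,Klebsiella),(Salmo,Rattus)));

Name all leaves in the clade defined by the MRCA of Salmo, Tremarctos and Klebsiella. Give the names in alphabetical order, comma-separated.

Klebsiella, Rattus, Salmo, Tremarctos

Tracing Salmo: it sits inside (Salmo,Rattus).
Tracing Tremarctos: it sits inside (Tremarctos,Klebsiella).
Tracing Klebsiella: it sits inside (Tremarctos,Klebsiella).
The smallest clade enclosing all 3 is ((Tremarctos,Klebsiella),(Salmo,Rattus)); the answer is its 4 terminal taxa in alphabetical order.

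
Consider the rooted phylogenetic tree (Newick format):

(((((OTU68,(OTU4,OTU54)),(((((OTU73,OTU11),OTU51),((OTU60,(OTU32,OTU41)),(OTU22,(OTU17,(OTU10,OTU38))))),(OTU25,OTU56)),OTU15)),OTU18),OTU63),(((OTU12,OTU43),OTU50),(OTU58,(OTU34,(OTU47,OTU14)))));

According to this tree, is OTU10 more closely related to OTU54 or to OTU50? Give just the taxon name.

OTU54

The MRCA of OTU10 and OTU54 subtends ((OTU68,(OTU4,OTU54)),(((((OTU73,OTU11),OTU51),((OTU60,(OTU32,OTU41)),(OTU22,(OTU17,(OTU10,OTU38))))),(OTU25,OTU56)),OTU15)) (16 taxa).
The MRCA of OTU10 and OTU50 is the root, subtending the entire tree (25 taxa).
The first is nested inside the second, so OTU10 shares a more recent common ancestor with OTU54.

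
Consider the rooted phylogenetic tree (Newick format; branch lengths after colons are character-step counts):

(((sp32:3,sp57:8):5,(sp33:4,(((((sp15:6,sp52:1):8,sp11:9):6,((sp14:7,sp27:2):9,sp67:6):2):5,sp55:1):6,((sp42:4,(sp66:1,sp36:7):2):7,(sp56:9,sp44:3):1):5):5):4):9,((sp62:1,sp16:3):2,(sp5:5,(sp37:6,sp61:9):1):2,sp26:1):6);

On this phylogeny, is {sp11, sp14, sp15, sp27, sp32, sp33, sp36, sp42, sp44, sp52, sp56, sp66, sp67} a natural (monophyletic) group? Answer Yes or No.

No

The MRCA of the listed taxa subtends ((sp32,sp57),(sp33,(((((sp15,sp52),sp11),((sp14,sp27),sp67)),sp55),((sp42,(sp66,sp36)),(sp56,sp44))))).
That clade also contains sp55, sp57, which are not in the proposed group, so the group is not monophyletic.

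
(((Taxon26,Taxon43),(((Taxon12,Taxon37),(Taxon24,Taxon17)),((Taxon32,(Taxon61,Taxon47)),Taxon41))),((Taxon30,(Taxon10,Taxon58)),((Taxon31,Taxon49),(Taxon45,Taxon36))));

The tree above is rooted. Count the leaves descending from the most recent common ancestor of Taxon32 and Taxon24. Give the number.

The MRCA of Taxon32 and Taxon24 is the node subtending (((Taxon12,Taxon37),(Taxon24,Taxon17)),((Taxon32,(Taxon61,Taxon47)),Taxon41)).
That clade contains 8 terminal taxa: Taxon12, Taxon17, Taxon24, Taxon32, Taxon37, Taxon41, Taxon47, Taxon61.

8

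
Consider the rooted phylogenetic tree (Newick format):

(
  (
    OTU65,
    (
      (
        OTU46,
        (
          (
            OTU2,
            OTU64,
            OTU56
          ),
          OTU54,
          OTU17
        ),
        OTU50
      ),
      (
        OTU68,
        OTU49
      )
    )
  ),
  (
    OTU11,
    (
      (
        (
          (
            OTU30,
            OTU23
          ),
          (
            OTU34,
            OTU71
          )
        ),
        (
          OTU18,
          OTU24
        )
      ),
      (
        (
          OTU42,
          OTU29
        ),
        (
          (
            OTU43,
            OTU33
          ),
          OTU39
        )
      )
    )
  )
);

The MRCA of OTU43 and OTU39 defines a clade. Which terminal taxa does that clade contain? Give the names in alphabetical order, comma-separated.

Tracing OTU43: it sits inside (OTU43,OTU33).
Tracing OTU39: it sits inside ((OTU43,OTU33),OTU39).
The smallest clade enclosing both is ((OTU43,OTU33),OTU39); the answer is its 3 terminal taxa in alphabetical order.

OTU33, OTU39, OTU43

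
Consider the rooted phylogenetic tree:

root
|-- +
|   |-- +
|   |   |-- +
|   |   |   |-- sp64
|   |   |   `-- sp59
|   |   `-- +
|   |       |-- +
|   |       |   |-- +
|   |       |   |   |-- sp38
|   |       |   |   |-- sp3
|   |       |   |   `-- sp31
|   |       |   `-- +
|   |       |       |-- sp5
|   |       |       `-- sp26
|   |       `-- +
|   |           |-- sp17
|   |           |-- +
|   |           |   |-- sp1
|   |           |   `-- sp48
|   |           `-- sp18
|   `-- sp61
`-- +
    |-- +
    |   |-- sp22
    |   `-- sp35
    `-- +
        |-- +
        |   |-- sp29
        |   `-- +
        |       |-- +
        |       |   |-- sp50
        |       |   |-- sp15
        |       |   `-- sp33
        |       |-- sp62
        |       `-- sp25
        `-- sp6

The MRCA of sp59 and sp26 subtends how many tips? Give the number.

The MRCA of sp59 and sp26 is the node subtending ((sp64,sp59),(((sp38,sp3,sp31),(sp5,sp26)),(sp17,(sp1,sp48),sp18))).
That clade contains 11 terminal taxa: sp1, sp17, sp18, sp26, sp3, sp31, sp38, sp48, sp5, sp59, sp64.

11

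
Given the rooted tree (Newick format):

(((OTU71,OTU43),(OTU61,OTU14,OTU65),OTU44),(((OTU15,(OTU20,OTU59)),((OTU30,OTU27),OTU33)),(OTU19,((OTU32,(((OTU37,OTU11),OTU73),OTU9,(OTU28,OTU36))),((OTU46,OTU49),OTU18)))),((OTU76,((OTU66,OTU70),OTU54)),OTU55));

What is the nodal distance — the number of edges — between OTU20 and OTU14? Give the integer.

8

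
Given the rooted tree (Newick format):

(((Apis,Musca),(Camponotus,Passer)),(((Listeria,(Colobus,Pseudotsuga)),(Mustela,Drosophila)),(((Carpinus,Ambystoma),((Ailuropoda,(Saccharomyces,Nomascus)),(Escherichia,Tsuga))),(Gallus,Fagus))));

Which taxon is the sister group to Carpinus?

Ambystoma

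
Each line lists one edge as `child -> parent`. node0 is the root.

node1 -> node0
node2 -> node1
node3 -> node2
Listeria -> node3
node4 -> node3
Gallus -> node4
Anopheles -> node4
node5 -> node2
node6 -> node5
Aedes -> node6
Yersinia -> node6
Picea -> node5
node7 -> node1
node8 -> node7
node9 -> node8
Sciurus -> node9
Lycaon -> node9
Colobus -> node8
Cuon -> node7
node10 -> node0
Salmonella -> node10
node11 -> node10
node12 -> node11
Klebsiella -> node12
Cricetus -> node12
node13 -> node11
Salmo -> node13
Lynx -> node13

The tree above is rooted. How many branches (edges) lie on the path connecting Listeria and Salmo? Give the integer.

8

The MRCA of Listeria and Salmo is the root of the tree.
From Listeria up to that node: 4 branches. From Salmo up to the same node: 4 branches. Total: 4 + 4 = 8.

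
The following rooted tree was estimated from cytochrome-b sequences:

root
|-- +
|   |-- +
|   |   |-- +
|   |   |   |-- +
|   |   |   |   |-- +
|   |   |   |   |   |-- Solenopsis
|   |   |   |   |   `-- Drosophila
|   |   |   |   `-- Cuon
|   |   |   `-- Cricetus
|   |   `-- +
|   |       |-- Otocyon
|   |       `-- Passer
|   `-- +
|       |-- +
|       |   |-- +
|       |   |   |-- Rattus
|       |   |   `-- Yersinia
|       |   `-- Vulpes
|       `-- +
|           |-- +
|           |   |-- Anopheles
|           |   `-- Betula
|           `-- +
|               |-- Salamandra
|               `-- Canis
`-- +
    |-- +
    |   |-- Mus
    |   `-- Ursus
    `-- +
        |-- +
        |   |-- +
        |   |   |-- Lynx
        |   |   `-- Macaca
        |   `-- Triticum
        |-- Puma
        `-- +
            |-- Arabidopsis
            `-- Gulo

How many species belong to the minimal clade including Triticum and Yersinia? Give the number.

The MRCA of Triticum and Yersinia is the root, so the clade is the entire tree.
That clade contains 21 terminal taxa: Anopheles, Arabidopsis, Betula, Canis, Cricetus, Cuon, Drosophila, Gulo, Lynx, Macaca, Mus, Otocyon, Passer, Puma, Rattus, Salamandra, Solenopsis, Triticum, Ursus, Vulpes, Yersinia.

21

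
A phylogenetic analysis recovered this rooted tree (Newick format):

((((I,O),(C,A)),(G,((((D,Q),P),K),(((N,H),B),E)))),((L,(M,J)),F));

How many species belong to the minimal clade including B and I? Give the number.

The MRCA of B and I is the node subtending (((I,O),(C,A)),(G,((((D,Q),P),K),(((N,H),B),E)))).
That clade contains 13 terminal taxa: A, B, C, D, E, G, H, I, K, N, O, P, Q.

13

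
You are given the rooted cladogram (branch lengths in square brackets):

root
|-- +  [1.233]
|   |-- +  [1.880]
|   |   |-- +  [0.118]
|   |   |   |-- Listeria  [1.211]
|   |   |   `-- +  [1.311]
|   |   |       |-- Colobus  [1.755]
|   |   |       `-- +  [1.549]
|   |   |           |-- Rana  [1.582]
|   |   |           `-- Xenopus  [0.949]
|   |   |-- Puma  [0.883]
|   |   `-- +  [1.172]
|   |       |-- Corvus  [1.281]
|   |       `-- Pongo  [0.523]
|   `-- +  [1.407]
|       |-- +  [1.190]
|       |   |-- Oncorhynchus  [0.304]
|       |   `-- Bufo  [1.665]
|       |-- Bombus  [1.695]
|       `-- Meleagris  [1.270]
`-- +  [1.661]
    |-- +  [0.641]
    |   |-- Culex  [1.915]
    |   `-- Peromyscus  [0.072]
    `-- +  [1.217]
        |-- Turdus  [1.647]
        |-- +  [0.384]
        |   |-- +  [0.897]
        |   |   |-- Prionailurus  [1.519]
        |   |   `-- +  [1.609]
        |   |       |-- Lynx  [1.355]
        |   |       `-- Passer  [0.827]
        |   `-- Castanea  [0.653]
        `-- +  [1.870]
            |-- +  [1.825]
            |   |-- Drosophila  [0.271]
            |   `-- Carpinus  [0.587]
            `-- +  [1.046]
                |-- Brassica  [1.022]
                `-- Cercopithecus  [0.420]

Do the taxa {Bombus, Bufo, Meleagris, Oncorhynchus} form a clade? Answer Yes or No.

Yes

The most recent common ancestor of these taxa subtends ((Oncorhynchus,Bufo),Bombus,Meleagris).
That clade has exactly 4 tips — every listed taxon and nothing else — so the group is monophyletic.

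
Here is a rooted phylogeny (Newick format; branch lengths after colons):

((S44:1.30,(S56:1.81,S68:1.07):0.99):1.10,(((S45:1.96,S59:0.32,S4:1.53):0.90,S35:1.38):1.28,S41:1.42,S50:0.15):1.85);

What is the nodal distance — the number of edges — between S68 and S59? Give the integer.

The MRCA of S68 and S59 is the root of the tree.
From S68 up to that node: 3 branches. From S59 up to the same node: 4 branches. Total: 3 + 4 = 7.

7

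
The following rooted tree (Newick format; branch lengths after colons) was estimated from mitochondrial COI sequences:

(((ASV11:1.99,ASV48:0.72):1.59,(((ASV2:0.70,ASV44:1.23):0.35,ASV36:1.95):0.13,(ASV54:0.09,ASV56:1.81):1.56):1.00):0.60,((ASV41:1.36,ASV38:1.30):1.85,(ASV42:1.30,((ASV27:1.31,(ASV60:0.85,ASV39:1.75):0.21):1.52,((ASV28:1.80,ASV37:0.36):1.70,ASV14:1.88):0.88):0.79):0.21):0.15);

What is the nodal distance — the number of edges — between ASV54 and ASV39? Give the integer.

10

The MRCA of ASV54 and ASV39 is the root of the tree.
From ASV54 up to that node: 4 branches. From ASV39 up to the same node: 6 branches. Total: 4 + 6 = 10.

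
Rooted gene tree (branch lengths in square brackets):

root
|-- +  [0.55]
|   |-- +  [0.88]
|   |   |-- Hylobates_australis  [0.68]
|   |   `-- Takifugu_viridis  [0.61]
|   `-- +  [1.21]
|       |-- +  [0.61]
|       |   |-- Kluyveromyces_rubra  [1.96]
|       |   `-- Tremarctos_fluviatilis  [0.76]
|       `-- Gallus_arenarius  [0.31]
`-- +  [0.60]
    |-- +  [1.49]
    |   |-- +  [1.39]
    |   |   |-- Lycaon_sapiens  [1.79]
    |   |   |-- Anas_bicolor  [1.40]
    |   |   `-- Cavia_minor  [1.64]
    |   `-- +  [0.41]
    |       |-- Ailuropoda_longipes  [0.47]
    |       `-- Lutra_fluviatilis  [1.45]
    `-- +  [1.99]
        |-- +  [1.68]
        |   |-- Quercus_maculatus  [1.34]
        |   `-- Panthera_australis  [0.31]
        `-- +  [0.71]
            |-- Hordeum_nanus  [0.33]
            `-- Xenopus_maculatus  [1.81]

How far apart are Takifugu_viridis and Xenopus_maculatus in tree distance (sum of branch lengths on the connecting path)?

The path runs Takifugu_viridis → … → MRCA → … → Xenopus_maculatus; the MRCA is the root of the tree.
Branch lengths along that path: 0.61 + 0.88 + 0.55 + 0.60 + 1.99 + 0.71 + 1.81 = 7.15.

7.15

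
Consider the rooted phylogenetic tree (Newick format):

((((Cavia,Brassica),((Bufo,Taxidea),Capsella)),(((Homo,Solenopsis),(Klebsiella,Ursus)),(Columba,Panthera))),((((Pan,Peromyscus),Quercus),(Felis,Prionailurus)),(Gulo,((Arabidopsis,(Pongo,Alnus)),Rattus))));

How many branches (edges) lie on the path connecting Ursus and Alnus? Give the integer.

11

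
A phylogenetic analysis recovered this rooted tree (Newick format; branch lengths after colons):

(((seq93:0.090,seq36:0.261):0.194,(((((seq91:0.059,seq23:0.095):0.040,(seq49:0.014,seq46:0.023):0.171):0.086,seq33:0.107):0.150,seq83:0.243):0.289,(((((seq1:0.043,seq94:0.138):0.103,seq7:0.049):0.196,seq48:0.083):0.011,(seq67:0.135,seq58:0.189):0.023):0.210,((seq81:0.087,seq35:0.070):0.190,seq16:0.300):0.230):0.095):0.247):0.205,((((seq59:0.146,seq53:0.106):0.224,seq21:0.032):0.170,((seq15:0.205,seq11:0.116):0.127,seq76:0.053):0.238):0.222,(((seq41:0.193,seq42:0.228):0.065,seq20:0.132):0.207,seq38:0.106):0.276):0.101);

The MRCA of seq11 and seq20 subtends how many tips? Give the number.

10

The MRCA of seq11 and seq20 is the node subtending ((((seq59,seq53),seq21),((seq15,seq11),seq76)),(((seq41,seq42),seq20),seq38)).
That clade contains 10 terminal taxa: seq11, seq15, seq20, seq21, seq38, seq41, seq42, seq53, seq59, seq76.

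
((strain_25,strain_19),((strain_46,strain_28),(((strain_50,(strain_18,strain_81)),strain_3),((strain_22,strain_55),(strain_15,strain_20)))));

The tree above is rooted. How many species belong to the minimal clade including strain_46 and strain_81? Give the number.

The MRCA of strain_46 and strain_81 is the node subtending ((strain_46,strain_28),(((strain_50,(strain_18,strain_81)),strain_3),((strain_22,strain_55),(strain_15,strain_20)))).
That clade contains 10 terminal taxa: strain_15, strain_18, strain_20, strain_22, strain_28, strain_3, strain_46, strain_50, strain_55, strain_81.

10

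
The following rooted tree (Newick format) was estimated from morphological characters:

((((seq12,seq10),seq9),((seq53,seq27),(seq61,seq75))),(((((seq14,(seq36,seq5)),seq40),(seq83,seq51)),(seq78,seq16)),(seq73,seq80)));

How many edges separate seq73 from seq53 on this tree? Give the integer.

7

The MRCA of seq73 and seq53 is the root of the tree.
From seq73 up to that node: 3 branches. From seq53 up to the same node: 4 branches. Total: 3 + 4 = 7.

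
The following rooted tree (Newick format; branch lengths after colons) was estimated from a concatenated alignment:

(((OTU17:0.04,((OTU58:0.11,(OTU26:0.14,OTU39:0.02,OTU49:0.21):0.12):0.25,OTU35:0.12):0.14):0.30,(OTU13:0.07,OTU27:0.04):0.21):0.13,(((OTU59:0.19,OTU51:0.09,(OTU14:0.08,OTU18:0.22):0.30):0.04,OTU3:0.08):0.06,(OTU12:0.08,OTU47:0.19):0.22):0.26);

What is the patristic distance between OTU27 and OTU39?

1.08

The path runs OTU27 → … → MRCA → … → OTU39; the MRCA is the node subtending ((OTU17,((OTU58,(OTU26,OTU39,OTU49)),OTU35)),(OTU13,OTU27)).
Branch lengths along that path: 0.04 + 0.21 + 0.30 + 0.14 + 0.25 + 0.12 + 0.02 = 1.08.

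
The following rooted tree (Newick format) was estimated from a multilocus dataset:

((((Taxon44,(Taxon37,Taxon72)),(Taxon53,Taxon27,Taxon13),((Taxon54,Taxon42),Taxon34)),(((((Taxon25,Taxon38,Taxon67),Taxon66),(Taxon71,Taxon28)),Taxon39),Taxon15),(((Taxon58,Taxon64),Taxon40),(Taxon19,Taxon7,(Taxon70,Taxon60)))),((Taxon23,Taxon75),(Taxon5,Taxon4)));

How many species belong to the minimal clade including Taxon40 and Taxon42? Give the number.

The MRCA of Taxon40 and Taxon42 is the node subtending (((Taxon44,(Taxon37,Taxon72)),(Taxon53,Taxon27,Taxon13),((Taxon54,Taxon42),Taxon34)),(((((Taxon25,Taxon38,Taxon67),Taxon66),(Taxon71,Taxon28)),Taxon39),Taxon15),(((Taxon58,Taxon64),Taxon40),(Taxon19,Taxon7,(Taxon70,Taxon60)))).
That clade contains 24 terminal taxa: Taxon13, Taxon15, Taxon19, Taxon25, Taxon27, Taxon28, Taxon34, Taxon37, Taxon38, Taxon39, Taxon40, Taxon42, Taxon44, Taxon53, Taxon54, Taxon58, Taxon60, Taxon64, Taxon66, Taxon67, Taxon7, Taxon70, Taxon71, Taxon72.

24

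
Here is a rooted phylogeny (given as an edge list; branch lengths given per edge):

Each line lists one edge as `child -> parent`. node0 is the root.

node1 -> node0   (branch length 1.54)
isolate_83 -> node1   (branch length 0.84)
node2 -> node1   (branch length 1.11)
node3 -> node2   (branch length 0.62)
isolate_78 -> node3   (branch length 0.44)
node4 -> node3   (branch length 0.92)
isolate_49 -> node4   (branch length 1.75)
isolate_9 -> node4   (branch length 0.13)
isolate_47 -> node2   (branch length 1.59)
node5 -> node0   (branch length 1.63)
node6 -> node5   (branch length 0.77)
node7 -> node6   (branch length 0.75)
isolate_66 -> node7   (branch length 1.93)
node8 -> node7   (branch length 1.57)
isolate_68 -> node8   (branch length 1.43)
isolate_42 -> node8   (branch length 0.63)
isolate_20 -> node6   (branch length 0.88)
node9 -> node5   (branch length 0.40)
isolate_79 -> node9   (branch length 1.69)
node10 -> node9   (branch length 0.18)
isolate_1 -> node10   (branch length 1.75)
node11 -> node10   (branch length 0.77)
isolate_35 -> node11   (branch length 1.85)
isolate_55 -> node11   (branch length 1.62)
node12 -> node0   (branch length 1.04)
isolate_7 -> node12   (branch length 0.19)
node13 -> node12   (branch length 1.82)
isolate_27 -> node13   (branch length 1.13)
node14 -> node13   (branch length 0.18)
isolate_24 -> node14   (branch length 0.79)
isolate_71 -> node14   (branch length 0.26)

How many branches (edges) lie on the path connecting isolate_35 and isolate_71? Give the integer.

9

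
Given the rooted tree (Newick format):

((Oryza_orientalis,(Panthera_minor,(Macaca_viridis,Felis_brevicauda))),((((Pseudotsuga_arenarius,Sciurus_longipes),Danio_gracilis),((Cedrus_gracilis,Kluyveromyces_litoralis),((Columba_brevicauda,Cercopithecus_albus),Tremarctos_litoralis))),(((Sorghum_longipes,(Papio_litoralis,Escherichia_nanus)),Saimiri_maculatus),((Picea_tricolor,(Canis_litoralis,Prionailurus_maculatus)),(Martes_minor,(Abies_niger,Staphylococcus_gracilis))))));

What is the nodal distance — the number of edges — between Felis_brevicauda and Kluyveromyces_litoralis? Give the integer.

The MRCA of Felis_brevicauda and Kluyveromyces_litoralis is the root of the tree.
From Felis_brevicauda up to that node: 4 branches. From Kluyveromyces_litoralis up to the same node: 5 branches. Total: 4 + 5 = 9.

9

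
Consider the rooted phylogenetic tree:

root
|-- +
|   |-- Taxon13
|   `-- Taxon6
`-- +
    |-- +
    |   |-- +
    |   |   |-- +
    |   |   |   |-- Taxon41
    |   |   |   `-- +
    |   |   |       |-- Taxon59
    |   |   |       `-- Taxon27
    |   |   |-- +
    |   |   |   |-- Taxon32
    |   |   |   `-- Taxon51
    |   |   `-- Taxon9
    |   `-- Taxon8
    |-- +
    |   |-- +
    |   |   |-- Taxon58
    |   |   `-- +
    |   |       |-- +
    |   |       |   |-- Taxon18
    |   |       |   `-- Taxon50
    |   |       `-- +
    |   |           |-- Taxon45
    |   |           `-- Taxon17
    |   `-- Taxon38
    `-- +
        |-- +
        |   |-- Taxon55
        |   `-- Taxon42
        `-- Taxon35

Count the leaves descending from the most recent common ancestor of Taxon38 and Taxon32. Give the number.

The MRCA of Taxon38 and Taxon32 is the node subtending ((((Taxon41,(Taxon59,Taxon27)),(Taxon32,Taxon51),Taxon9),Taxon8),((Taxon58,((Taxon18,Taxon50),(Taxon45,Taxon17))),Taxon38),((Taxon55,Taxon42),Taxon35)).
That clade contains 16 terminal taxa: Taxon17, Taxon18, Taxon27, Taxon32, Taxon35, Taxon38, Taxon41, Taxon42, Taxon45, Taxon50, Taxon51, Taxon55, Taxon58, Taxon59, Taxon8, Taxon9.

16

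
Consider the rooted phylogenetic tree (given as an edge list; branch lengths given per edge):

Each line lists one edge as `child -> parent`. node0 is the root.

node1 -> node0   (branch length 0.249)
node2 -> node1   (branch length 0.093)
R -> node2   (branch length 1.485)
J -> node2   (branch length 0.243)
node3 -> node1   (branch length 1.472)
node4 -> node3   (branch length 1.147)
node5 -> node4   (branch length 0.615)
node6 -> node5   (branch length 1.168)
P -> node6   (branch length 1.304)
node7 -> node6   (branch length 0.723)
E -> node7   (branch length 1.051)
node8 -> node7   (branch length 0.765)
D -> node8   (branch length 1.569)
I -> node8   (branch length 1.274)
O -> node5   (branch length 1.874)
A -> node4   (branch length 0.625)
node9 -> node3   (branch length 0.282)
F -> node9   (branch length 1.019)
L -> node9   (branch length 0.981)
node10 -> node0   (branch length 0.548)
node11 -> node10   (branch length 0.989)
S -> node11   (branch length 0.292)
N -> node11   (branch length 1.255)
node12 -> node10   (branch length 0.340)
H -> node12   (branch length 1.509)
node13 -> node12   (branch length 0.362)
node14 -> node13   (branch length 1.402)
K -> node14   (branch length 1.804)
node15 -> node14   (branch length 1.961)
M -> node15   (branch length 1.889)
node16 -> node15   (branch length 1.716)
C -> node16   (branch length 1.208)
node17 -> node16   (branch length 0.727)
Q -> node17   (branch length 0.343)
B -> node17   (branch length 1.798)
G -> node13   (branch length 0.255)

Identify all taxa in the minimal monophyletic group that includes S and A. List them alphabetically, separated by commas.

A, B, C, D, E, F, G, H, I, J, K, L, M, N, O, P, Q, R, S

Tracing S: it sits inside (S,N).
Tracing A: it sits inside (((P,(E,(D,I))),O),A).
The smallest clade enclosing both is the whole tree (their MRCA is the root), so the answer is all 19 tips in alphabetical order.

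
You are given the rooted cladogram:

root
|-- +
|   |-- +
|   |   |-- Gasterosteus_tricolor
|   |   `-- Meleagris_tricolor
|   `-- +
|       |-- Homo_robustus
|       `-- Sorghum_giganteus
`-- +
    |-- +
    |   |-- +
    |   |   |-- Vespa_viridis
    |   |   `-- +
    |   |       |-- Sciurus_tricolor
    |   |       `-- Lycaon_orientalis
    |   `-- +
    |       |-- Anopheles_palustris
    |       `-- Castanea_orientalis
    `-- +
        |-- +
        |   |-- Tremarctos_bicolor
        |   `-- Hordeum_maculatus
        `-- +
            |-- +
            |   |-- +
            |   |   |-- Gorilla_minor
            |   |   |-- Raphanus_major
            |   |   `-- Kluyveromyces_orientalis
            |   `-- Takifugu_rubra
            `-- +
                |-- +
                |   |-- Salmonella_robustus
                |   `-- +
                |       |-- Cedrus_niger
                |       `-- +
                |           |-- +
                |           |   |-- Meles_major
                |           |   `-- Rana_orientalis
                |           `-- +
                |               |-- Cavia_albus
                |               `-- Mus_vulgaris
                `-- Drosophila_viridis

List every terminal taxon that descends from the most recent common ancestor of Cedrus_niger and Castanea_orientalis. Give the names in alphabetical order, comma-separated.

Anopheles_palustris, Castanea_orientalis, Cavia_albus, Cedrus_niger, Drosophila_viridis, Gorilla_minor, Hordeum_maculatus, Kluyveromyces_orientalis, Lycaon_orientalis, Meles_major, Mus_vulgaris, Rana_orientalis, Raphanus_major, Salmonella_robustus, Sciurus_tricolor, Takifugu_rubra, Tremarctos_bicolor, Vespa_viridis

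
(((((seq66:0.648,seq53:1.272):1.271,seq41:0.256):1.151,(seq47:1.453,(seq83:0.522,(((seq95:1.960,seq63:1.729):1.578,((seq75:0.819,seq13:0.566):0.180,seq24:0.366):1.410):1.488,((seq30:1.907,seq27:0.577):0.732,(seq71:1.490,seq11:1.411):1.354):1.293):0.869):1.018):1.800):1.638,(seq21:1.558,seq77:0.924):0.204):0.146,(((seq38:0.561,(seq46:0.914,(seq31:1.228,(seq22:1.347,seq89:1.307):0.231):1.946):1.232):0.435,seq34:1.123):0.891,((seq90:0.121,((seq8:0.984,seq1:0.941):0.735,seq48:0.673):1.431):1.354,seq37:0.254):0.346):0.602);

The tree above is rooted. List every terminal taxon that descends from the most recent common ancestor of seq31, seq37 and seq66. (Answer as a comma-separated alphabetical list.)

seq1, seq11, seq13, seq21, seq22, seq24, seq27, seq30, seq31, seq34, seq37, seq38, seq41, seq46, seq47, seq48, seq53, seq63, seq66, seq71, seq75, seq77, seq8, seq83, seq89, seq90, seq95

Tracing seq31: it sits inside (seq31,(seq22,seq89)).
Tracing seq37: it sits inside ((seq90,((seq8,seq1),seq48)),seq37).
Tracing seq66: it sits inside (seq66,seq53).
The smallest clade enclosing all 3 is the whole tree (their MRCA is the root), so the answer is all 27 tips in alphabetical order.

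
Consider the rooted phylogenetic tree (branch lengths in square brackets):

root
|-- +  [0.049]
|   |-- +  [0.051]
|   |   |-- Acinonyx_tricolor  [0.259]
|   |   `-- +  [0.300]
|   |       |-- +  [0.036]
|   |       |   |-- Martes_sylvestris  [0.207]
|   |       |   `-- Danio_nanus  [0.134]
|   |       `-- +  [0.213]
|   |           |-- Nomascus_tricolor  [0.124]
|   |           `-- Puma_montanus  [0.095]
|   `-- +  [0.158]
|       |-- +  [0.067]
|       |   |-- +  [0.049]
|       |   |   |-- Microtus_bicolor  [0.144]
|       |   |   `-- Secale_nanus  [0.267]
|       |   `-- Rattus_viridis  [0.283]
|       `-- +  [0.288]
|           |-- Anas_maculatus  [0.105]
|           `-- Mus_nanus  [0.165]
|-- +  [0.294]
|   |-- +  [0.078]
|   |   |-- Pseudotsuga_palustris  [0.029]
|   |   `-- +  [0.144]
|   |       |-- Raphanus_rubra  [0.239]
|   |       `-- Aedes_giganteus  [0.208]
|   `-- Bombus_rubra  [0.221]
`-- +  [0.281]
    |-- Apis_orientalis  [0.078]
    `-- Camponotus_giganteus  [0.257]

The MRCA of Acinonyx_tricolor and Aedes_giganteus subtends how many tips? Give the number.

The MRCA of Acinonyx_tricolor and Aedes_giganteus is the root, so the clade is the entire tree.
That clade contains 16 terminal taxa: Acinonyx_tricolor, Aedes_giganteus, Anas_maculatus, Apis_orientalis, Bombus_rubra, Camponotus_giganteus, Danio_nanus, Martes_sylvestris, Microtus_bicolor, Mus_nanus, Nomascus_tricolor, Pseudotsuga_palustris, Puma_montanus, Raphanus_rubra, Rattus_viridis, Secale_nanus.

16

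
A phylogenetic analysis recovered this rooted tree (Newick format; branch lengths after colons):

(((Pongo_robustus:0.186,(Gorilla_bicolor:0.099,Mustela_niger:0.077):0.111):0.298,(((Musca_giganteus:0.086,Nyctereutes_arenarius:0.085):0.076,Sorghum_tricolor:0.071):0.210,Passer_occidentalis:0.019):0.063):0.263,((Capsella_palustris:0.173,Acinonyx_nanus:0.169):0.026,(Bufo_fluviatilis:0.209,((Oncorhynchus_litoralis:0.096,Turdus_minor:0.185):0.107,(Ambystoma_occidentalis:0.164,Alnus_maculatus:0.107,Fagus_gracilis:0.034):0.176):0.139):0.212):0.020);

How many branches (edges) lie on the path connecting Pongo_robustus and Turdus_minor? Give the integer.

8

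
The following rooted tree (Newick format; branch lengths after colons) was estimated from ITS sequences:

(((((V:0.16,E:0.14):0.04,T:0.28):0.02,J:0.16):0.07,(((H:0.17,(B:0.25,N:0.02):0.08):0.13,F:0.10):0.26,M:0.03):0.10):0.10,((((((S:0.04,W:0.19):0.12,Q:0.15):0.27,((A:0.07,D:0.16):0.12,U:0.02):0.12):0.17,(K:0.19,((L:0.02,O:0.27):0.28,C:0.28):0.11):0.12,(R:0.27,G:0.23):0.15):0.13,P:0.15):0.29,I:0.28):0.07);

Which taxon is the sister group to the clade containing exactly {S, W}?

Q

The clade containing exactly {S, W} attaches to the tree at the node subtending ((S,W),Q).
The other lineage descending from that same node — the sister group — is the single tip Q.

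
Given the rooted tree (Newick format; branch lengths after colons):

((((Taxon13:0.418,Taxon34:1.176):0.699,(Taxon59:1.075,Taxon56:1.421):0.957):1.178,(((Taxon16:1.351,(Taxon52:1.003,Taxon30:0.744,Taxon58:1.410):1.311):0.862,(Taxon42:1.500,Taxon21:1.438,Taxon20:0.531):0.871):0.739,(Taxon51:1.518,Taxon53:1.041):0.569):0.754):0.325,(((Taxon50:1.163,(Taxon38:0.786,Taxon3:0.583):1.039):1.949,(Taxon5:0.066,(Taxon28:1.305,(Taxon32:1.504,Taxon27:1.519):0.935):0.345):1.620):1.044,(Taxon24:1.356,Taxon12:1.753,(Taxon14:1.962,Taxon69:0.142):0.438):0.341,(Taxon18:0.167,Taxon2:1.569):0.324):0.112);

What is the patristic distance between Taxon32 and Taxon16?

9.591

The path runs Taxon32 → … → MRCA → … → Taxon16; the MRCA is the root of the tree.
Branch lengths along that path: 1.504 + 0.935 + 0.345 + 1.620 + 1.044 + 0.112 + 0.325 + 0.754 + 0.739 + 0.862 + 1.351 = 9.591.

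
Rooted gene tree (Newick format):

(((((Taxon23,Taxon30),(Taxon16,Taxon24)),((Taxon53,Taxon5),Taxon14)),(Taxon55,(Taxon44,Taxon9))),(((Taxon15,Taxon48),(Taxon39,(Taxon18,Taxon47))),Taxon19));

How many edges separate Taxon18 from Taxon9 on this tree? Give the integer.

The MRCA of Taxon18 and Taxon9 is the root of the tree.
From Taxon18 up to that node: 5 branches. From Taxon9 up to the same node: 4 branches. Total: 5 + 4 = 9.

9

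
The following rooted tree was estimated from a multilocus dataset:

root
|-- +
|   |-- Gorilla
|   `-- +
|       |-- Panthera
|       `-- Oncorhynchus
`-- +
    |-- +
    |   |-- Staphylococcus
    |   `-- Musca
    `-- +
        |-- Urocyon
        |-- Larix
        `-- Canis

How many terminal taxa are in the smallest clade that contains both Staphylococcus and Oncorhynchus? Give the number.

The MRCA of Staphylococcus and Oncorhynchus is the root, so the clade is the entire tree.
That clade contains 8 terminal taxa: Canis, Gorilla, Larix, Musca, Oncorhynchus, Panthera, Staphylococcus, Urocyon.

8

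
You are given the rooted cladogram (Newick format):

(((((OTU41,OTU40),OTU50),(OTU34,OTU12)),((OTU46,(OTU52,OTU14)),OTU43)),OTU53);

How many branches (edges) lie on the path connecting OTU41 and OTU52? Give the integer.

8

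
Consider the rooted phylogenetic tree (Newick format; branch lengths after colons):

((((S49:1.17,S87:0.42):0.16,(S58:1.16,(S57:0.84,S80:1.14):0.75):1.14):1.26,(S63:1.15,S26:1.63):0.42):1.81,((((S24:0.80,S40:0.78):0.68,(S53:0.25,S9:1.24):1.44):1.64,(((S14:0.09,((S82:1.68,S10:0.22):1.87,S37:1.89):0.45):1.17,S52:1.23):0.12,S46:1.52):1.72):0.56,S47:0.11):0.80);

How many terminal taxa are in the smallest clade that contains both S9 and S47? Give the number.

11

The MRCA of S9 and S47 is the node subtending ((((S24,S40),(S53,S9)),(((S14,((S82,S10),S37)),S52),S46)),S47).
That clade contains 11 terminal taxa: S10, S14, S24, S37, S40, S46, S47, S52, S53, S82, S9.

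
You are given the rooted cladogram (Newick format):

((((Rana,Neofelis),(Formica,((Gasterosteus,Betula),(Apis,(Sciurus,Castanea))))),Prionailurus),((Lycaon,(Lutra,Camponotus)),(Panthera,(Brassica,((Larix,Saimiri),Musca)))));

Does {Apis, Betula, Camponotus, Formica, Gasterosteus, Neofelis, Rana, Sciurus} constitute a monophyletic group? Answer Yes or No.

No

The MRCA of the listed taxa is the root, so the smallest clade containing them is the whole tree.
That clade also contains Brassica, Castanea, Larix, Lutra, Lycaon, Musca, Panthera, Prionailurus, Saimiri, which are not in the proposed group, so the group is not monophyletic.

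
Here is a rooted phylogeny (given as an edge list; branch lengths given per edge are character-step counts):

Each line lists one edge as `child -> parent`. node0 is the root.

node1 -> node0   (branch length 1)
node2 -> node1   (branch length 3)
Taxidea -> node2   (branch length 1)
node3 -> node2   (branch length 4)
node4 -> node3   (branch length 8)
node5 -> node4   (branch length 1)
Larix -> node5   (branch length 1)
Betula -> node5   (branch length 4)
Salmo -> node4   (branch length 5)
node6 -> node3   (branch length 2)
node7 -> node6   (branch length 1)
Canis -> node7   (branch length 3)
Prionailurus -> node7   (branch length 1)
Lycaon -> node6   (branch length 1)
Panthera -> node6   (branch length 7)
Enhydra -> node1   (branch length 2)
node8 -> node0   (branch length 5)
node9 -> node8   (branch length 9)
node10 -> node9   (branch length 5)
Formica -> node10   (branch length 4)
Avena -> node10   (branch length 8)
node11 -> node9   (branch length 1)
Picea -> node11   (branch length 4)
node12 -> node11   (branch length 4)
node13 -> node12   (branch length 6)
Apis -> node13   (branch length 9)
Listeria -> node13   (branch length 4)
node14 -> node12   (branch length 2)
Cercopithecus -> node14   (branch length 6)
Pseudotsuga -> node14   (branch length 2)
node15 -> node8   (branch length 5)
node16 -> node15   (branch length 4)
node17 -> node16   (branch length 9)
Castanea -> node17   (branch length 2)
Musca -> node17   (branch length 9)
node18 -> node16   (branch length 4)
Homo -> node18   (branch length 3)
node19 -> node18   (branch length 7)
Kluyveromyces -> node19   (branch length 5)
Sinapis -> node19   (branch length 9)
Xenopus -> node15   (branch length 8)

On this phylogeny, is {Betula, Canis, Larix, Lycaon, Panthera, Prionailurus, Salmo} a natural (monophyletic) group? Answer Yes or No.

The most recent common ancestor of these taxa subtends (((Larix,Betula),Salmo),((Canis,Prionailurus),Lycaon,Panthera)).
That clade has exactly 7 tips — every listed taxon and nothing else — so the group is monophyletic.

Yes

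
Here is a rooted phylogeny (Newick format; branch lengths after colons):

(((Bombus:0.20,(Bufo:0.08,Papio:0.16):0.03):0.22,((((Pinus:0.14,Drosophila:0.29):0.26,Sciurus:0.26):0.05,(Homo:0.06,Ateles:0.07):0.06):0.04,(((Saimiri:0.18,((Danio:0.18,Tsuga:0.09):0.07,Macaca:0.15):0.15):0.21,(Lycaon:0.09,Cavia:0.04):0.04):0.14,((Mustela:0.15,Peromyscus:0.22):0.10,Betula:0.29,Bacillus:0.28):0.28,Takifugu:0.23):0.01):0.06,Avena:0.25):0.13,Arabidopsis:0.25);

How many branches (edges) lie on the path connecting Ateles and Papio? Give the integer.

The MRCA of Ateles and Papio is the node subtending ((Bombus,(Bufo,Papio)),((((Pinus,Drosophila),Sciurus),(Homo,Ateles)),(((Saimiri,((Danio,Tsuga),Macaca)),(Lycaon,Cavia)),((Mustela,Peromyscus),Betula,Bacillus),Takifugu)),Avena).
From Ateles up to that node: 4 branches. From Papio up to the same node: 3 branches. Total: 4 + 3 = 7.

7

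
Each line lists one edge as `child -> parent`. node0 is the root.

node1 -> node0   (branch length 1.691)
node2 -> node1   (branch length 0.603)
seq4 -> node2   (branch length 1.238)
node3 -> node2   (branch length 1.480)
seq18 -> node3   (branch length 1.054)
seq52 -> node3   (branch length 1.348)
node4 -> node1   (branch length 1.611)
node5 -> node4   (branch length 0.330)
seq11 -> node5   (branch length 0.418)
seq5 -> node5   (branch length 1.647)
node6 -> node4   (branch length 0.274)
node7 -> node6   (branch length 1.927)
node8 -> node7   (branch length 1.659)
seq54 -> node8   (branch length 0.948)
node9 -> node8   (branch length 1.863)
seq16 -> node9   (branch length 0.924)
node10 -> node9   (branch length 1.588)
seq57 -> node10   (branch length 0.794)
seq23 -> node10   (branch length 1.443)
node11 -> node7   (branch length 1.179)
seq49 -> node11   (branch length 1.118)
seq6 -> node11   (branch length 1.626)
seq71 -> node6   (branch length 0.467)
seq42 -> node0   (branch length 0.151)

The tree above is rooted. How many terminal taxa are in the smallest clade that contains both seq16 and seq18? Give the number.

The MRCA of seq16 and seq18 is the node subtending ((seq4,(seq18,seq52)),((seq11,seq5),(((seq54,(seq16,(seq57,seq23))),(seq49,seq6)),seq71))).
That clade contains 12 terminal taxa: seq11, seq16, seq18, seq23, seq4, seq49, seq5, seq52, seq54, seq57, seq6, seq71.

12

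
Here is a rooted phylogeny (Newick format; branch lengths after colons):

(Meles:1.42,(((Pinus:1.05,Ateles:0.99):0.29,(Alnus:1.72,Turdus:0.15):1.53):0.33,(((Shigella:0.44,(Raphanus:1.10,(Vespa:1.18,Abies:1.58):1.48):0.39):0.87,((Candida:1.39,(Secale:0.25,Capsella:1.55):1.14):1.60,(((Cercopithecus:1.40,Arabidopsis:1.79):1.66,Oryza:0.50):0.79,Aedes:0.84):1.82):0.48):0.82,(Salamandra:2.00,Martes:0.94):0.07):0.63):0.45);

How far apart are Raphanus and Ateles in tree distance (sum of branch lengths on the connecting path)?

The path runs Raphanus → … → MRCA → … → Ateles; the MRCA is the node subtending (((Pinus,Ateles),(Alnus,Turdus)),(((Shigella,(Raphanus,(Vespa,Abies))),((Candida,(Secale,Capsella)),(((Cercopithecus,Arabidopsis),Oryza),Aedes))),(Salamandra,Martes))).
Branch lengths along that path: 1.10 + 0.39 + 0.87 + 0.82 + 0.63 + 0.33 + 0.29 + 0.99 = 5.42.

5.42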